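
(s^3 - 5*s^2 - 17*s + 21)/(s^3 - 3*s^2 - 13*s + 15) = (s - 7)/(s - 5)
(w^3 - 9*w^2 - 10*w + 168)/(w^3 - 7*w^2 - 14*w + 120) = (w - 7)/(w - 5)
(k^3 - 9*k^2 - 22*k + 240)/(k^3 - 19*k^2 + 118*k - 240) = (k + 5)/(k - 5)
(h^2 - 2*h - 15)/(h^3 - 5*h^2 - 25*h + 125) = (h + 3)/(h^2 - 25)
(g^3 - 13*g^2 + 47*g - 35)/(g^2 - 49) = (g^2 - 6*g + 5)/(g + 7)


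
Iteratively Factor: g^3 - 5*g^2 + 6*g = (g - 3)*(g^2 - 2*g) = (g - 3)*(g - 2)*(g)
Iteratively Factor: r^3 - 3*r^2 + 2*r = (r - 2)*(r^2 - r) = r*(r - 2)*(r - 1)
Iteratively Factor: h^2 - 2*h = (h)*(h - 2)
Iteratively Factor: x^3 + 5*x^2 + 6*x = (x + 2)*(x^2 + 3*x) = x*(x + 2)*(x + 3)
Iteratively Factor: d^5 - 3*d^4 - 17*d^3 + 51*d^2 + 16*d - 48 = (d - 3)*(d^4 - 17*d^2 + 16) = (d - 3)*(d + 1)*(d^3 - d^2 - 16*d + 16) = (d - 3)*(d - 1)*(d + 1)*(d^2 - 16) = (d - 3)*(d - 1)*(d + 1)*(d + 4)*(d - 4)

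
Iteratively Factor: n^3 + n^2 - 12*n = (n - 3)*(n^2 + 4*n) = (n - 3)*(n + 4)*(n)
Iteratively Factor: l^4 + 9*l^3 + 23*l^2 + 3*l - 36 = (l + 3)*(l^3 + 6*l^2 + 5*l - 12) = (l + 3)*(l + 4)*(l^2 + 2*l - 3) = (l - 1)*(l + 3)*(l + 4)*(l + 3)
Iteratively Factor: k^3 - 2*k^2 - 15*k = (k)*(k^2 - 2*k - 15) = k*(k + 3)*(k - 5)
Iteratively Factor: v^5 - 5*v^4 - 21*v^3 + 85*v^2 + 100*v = (v + 1)*(v^4 - 6*v^3 - 15*v^2 + 100*v) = v*(v + 1)*(v^3 - 6*v^2 - 15*v + 100) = v*(v - 5)*(v + 1)*(v^2 - v - 20) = v*(v - 5)^2*(v + 1)*(v + 4)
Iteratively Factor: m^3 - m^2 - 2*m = (m)*(m^2 - m - 2) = m*(m - 2)*(m + 1)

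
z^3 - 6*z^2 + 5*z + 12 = (z - 4)*(z - 3)*(z + 1)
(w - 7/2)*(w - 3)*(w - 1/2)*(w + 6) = w^4 - w^3 - 113*w^2/4 + 309*w/4 - 63/2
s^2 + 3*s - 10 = (s - 2)*(s + 5)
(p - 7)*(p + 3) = p^2 - 4*p - 21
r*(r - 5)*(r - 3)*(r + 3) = r^4 - 5*r^3 - 9*r^2 + 45*r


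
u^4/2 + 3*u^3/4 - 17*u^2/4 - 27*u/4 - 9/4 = (u/2 + 1/2)*(u - 3)*(u + 1/2)*(u + 3)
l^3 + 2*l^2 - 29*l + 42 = (l - 3)*(l - 2)*(l + 7)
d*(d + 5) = d^2 + 5*d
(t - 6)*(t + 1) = t^2 - 5*t - 6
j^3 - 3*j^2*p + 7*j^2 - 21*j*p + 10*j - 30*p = (j + 2)*(j + 5)*(j - 3*p)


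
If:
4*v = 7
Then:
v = 7/4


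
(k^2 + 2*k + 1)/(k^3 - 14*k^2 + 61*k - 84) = (k^2 + 2*k + 1)/(k^3 - 14*k^2 + 61*k - 84)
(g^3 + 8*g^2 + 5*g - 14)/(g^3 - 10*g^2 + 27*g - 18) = (g^2 + 9*g + 14)/(g^2 - 9*g + 18)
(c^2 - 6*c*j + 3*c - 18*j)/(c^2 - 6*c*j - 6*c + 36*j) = (c + 3)/(c - 6)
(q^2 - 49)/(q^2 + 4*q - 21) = (q - 7)/(q - 3)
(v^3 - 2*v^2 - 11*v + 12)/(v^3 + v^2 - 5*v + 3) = (v - 4)/(v - 1)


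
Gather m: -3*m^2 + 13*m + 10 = -3*m^2 + 13*m + 10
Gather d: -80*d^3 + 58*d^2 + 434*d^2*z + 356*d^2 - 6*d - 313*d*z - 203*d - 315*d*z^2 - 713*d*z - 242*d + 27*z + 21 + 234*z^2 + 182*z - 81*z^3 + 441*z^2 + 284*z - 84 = -80*d^3 + d^2*(434*z + 414) + d*(-315*z^2 - 1026*z - 451) - 81*z^3 + 675*z^2 + 493*z - 63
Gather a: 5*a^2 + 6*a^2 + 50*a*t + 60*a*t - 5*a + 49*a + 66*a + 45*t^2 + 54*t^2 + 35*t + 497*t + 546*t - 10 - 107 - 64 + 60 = 11*a^2 + a*(110*t + 110) + 99*t^2 + 1078*t - 121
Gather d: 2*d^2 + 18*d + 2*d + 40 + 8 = 2*d^2 + 20*d + 48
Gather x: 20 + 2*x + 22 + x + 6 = 3*x + 48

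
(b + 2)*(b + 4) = b^2 + 6*b + 8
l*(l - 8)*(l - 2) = l^3 - 10*l^2 + 16*l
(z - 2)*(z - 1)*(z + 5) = z^3 + 2*z^2 - 13*z + 10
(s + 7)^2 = s^2 + 14*s + 49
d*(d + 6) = d^2 + 6*d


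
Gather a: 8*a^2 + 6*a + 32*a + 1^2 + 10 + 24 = 8*a^2 + 38*a + 35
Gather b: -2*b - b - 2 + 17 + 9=24 - 3*b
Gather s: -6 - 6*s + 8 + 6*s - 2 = 0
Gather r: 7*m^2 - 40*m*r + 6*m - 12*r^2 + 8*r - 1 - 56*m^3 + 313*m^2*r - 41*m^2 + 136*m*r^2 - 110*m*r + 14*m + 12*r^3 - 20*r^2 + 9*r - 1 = -56*m^3 - 34*m^2 + 20*m + 12*r^3 + r^2*(136*m - 32) + r*(313*m^2 - 150*m + 17) - 2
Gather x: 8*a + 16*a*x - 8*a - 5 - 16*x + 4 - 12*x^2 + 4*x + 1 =-12*x^2 + x*(16*a - 12)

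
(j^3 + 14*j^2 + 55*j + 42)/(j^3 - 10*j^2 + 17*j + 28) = (j^2 + 13*j + 42)/(j^2 - 11*j + 28)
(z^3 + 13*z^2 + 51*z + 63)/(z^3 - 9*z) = (z^2 + 10*z + 21)/(z*(z - 3))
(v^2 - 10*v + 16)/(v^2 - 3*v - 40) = (v - 2)/(v + 5)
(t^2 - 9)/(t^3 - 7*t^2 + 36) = (t + 3)/(t^2 - 4*t - 12)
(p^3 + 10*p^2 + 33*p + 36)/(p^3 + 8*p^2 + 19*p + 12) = (p + 3)/(p + 1)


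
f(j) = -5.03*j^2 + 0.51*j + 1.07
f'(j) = 0.51 - 10.06*j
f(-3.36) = -57.43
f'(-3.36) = 34.31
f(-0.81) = -2.64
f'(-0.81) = 8.66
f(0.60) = -0.43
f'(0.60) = -5.53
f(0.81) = -1.82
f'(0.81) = -7.64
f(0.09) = 1.08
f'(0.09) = -0.40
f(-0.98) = -4.26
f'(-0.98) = 10.37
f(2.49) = -28.85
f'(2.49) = -24.54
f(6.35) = -198.51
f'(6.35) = -63.37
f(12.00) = -717.13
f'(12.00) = -120.21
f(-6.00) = -183.07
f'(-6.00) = 60.87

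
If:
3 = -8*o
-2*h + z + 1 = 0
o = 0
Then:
No Solution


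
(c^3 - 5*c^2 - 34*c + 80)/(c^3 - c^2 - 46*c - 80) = (c - 2)/(c + 2)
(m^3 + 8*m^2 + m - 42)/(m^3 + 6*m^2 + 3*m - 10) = (m^3 + 8*m^2 + m - 42)/(m^3 + 6*m^2 + 3*m - 10)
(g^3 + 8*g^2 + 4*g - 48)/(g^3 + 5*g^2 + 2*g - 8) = (g^2 + 4*g - 12)/(g^2 + g - 2)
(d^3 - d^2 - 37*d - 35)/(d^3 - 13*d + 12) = (d^3 - d^2 - 37*d - 35)/(d^3 - 13*d + 12)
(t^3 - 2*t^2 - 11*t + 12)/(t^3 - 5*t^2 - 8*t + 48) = (t - 1)/(t - 4)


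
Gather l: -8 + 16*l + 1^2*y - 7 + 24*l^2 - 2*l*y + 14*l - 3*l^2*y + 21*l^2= l^2*(45 - 3*y) + l*(30 - 2*y) + y - 15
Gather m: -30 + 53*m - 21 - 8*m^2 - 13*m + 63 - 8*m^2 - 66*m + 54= -16*m^2 - 26*m + 66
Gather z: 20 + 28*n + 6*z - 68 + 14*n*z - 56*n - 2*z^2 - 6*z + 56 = 14*n*z - 28*n - 2*z^2 + 8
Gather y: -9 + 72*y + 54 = 72*y + 45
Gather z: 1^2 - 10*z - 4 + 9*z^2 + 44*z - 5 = 9*z^2 + 34*z - 8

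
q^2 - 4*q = q*(q - 4)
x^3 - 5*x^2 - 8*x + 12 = (x - 6)*(x - 1)*(x + 2)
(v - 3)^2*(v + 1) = v^3 - 5*v^2 + 3*v + 9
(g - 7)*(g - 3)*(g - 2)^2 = g^4 - 14*g^3 + 65*g^2 - 124*g + 84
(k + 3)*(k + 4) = k^2 + 7*k + 12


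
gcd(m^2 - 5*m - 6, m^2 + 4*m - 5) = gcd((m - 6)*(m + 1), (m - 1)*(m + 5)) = 1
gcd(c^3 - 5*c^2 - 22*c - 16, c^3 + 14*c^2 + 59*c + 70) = c + 2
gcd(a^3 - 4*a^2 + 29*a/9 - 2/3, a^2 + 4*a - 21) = a - 3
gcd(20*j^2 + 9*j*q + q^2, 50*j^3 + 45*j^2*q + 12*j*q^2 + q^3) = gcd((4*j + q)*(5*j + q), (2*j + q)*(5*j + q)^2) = 5*j + q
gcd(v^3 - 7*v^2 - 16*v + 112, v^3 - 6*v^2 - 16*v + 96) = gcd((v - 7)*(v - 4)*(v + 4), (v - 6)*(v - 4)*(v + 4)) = v^2 - 16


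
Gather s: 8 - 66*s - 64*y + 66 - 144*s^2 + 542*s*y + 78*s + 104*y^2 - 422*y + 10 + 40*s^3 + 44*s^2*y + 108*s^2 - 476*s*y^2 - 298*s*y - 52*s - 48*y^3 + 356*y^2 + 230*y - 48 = 40*s^3 + s^2*(44*y - 36) + s*(-476*y^2 + 244*y - 40) - 48*y^3 + 460*y^2 - 256*y + 36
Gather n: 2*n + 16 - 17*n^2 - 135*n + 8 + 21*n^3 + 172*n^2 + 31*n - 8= 21*n^3 + 155*n^2 - 102*n + 16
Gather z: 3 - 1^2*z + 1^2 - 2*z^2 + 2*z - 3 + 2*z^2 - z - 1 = 0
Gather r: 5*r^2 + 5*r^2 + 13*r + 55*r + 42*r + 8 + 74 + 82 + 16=10*r^2 + 110*r + 180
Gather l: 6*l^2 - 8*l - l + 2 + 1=6*l^2 - 9*l + 3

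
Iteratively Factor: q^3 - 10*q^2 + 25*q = (q - 5)*(q^2 - 5*q) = q*(q - 5)*(q - 5)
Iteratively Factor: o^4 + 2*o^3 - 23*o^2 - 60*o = (o + 4)*(o^3 - 2*o^2 - 15*o) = (o - 5)*(o + 4)*(o^2 + 3*o) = (o - 5)*(o + 3)*(o + 4)*(o)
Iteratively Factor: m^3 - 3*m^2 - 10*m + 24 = (m - 4)*(m^2 + m - 6) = (m - 4)*(m - 2)*(m + 3)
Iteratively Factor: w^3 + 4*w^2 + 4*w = (w + 2)*(w^2 + 2*w) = w*(w + 2)*(w + 2)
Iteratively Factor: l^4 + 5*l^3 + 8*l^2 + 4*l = (l + 1)*(l^3 + 4*l^2 + 4*l) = (l + 1)*(l + 2)*(l^2 + 2*l) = l*(l + 1)*(l + 2)*(l + 2)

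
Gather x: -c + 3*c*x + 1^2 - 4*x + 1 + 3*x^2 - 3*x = -c + 3*x^2 + x*(3*c - 7) + 2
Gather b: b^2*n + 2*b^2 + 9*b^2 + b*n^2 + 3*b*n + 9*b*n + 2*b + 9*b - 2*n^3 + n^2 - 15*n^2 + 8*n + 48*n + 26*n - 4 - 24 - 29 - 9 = b^2*(n + 11) + b*(n^2 + 12*n + 11) - 2*n^3 - 14*n^2 + 82*n - 66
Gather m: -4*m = -4*m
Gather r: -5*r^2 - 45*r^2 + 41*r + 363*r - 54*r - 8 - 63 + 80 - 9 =-50*r^2 + 350*r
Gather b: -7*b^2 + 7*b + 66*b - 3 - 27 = -7*b^2 + 73*b - 30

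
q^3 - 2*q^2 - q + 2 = (q - 2)*(q - 1)*(q + 1)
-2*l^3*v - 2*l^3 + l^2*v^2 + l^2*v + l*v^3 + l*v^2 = (-l + v)*(2*l + v)*(l*v + l)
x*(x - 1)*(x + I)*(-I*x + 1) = -I*x^4 + 2*x^3 + I*x^3 - 2*x^2 + I*x^2 - I*x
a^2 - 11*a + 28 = (a - 7)*(a - 4)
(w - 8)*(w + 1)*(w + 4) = w^3 - 3*w^2 - 36*w - 32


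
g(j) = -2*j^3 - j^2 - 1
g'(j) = -6*j^2 - 2*j = 2*j*(-3*j - 1)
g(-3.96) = 107.52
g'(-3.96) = -86.17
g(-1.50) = 3.50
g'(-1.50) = -10.50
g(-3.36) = 63.58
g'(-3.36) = -61.02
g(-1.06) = 0.26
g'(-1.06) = -4.62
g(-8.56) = 1180.17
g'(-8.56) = -422.52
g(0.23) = -1.08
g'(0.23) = -0.78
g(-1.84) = 8.07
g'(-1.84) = -16.63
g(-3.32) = 61.17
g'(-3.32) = -59.49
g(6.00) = -469.00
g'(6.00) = -228.00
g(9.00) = -1540.00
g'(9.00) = -504.00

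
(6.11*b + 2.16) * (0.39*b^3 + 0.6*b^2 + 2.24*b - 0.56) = 2.3829*b^4 + 4.5084*b^3 + 14.9824*b^2 + 1.4168*b - 1.2096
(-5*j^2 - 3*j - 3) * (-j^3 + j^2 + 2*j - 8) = 5*j^5 - 2*j^4 - 10*j^3 + 31*j^2 + 18*j + 24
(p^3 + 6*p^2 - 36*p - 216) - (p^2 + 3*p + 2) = p^3 + 5*p^2 - 39*p - 218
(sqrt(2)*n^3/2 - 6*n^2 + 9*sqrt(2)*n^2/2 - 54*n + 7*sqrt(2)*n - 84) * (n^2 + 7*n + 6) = sqrt(2)*n^5/2 - 6*n^4 + 8*sqrt(2)*n^4 - 96*n^3 + 83*sqrt(2)*n^3/2 - 498*n^2 + 76*sqrt(2)*n^2 - 912*n + 42*sqrt(2)*n - 504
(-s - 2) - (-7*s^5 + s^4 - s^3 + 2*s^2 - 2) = 7*s^5 - s^4 + s^3 - 2*s^2 - s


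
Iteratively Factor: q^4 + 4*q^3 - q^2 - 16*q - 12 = (q + 1)*(q^3 + 3*q^2 - 4*q - 12) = (q + 1)*(q + 3)*(q^2 - 4) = (q - 2)*(q + 1)*(q + 3)*(q + 2)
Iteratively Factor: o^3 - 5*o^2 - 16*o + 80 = (o + 4)*(o^2 - 9*o + 20) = (o - 5)*(o + 4)*(o - 4)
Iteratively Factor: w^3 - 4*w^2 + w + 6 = (w - 2)*(w^2 - 2*w - 3) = (w - 2)*(w + 1)*(w - 3)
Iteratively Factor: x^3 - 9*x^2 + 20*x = (x - 5)*(x^2 - 4*x) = (x - 5)*(x - 4)*(x)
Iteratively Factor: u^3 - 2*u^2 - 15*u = (u - 5)*(u^2 + 3*u) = u*(u - 5)*(u + 3)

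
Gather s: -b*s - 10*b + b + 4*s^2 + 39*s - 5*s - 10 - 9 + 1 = -9*b + 4*s^2 + s*(34 - b) - 18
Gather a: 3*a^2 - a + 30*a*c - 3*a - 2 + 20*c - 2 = 3*a^2 + a*(30*c - 4) + 20*c - 4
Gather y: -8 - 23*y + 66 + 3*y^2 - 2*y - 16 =3*y^2 - 25*y + 42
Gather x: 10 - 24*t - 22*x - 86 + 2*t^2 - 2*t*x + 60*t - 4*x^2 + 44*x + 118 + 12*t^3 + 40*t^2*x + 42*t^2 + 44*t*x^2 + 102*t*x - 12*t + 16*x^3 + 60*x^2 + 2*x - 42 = 12*t^3 + 44*t^2 + 24*t + 16*x^3 + x^2*(44*t + 56) + x*(40*t^2 + 100*t + 24)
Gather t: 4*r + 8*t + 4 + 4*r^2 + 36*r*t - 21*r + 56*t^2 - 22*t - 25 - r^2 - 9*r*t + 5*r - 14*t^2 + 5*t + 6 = 3*r^2 - 12*r + 42*t^2 + t*(27*r - 9) - 15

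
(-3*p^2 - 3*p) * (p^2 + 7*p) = -3*p^4 - 24*p^3 - 21*p^2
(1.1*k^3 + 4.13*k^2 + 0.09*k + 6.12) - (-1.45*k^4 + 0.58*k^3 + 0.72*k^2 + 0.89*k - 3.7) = 1.45*k^4 + 0.52*k^3 + 3.41*k^2 - 0.8*k + 9.82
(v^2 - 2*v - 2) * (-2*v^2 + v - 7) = -2*v^4 + 5*v^3 - 5*v^2 + 12*v + 14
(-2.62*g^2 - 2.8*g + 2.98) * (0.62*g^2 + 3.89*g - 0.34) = -1.6244*g^4 - 11.9278*g^3 - 8.1536*g^2 + 12.5442*g - 1.0132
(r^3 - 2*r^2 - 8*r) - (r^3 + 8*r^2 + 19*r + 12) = -10*r^2 - 27*r - 12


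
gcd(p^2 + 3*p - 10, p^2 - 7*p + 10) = p - 2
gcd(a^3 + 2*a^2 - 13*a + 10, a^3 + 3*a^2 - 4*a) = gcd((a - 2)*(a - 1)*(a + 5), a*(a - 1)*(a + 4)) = a - 1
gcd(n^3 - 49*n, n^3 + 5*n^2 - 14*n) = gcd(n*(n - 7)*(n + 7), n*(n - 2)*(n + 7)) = n^2 + 7*n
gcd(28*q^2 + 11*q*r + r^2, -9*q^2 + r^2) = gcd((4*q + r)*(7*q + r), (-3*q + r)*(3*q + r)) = 1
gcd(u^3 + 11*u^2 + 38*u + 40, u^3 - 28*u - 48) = u^2 + 6*u + 8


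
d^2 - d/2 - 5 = (d - 5/2)*(d + 2)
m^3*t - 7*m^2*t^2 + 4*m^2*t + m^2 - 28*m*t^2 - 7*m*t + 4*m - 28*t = (m + 4)*(m - 7*t)*(m*t + 1)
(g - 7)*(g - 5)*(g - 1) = g^3 - 13*g^2 + 47*g - 35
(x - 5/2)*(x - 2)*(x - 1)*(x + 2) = x^4 - 7*x^3/2 - 3*x^2/2 + 14*x - 10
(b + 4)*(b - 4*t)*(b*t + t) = b^3*t - 4*b^2*t^2 + 5*b^2*t - 20*b*t^2 + 4*b*t - 16*t^2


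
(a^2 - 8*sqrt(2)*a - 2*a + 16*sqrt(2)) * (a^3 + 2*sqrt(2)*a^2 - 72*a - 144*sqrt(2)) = a^5 - 6*sqrt(2)*a^4 - 2*a^4 - 104*a^3 + 12*sqrt(2)*a^3 + 208*a^2 + 432*sqrt(2)*a^2 - 864*sqrt(2)*a + 2304*a - 4608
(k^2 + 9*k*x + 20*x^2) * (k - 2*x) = k^3 + 7*k^2*x + 2*k*x^2 - 40*x^3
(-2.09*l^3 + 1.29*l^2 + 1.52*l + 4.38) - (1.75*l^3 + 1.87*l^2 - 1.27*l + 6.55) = -3.84*l^3 - 0.58*l^2 + 2.79*l - 2.17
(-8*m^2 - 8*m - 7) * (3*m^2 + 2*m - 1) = -24*m^4 - 40*m^3 - 29*m^2 - 6*m + 7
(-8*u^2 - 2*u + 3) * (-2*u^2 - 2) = 16*u^4 + 4*u^3 + 10*u^2 + 4*u - 6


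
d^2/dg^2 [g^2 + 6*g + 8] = 2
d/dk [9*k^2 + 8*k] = 18*k + 8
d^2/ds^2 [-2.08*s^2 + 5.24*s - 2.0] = -4.16000000000000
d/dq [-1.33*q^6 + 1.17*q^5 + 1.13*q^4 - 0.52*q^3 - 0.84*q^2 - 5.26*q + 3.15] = -7.98*q^5 + 5.85*q^4 + 4.52*q^3 - 1.56*q^2 - 1.68*q - 5.26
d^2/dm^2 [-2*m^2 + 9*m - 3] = -4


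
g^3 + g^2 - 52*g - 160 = (g - 8)*(g + 4)*(g + 5)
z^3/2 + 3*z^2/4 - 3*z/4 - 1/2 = (z/2 + 1)*(z - 1)*(z + 1/2)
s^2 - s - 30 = (s - 6)*(s + 5)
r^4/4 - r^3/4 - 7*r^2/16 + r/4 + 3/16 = (r/2 + 1/4)*(r/2 + 1/2)*(r - 3/2)*(r - 1)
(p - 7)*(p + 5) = p^2 - 2*p - 35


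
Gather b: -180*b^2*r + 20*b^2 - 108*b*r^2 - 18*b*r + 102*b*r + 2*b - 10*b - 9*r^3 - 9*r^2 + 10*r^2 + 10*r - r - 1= b^2*(20 - 180*r) + b*(-108*r^2 + 84*r - 8) - 9*r^3 + r^2 + 9*r - 1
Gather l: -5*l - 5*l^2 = -5*l^2 - 5*l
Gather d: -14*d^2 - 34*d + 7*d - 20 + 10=-14*d^2 - 27*d - 10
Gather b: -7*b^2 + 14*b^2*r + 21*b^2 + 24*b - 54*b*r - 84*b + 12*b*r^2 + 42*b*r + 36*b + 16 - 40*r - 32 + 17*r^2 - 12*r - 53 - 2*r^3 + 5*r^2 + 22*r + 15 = b^2*(14*r + 14) + b*(12*r^2 - 12*r - 24) - 2*r^3 + 22*r^2 - 30*r - 54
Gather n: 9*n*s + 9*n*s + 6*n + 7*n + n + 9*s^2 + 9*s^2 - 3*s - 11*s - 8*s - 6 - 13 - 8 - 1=n*(18*s + 14) + 18*s^2 - 22*s - 28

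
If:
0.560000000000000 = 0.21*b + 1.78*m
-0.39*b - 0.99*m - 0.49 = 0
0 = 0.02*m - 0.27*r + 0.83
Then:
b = -2.93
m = 0.66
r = 3.12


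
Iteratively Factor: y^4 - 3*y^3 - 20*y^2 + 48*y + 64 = (y + 4)*(y^3 - 7*y^2 + 8*y + 16) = (y - 4)*(y + 4)*(y^2 - 3*y - 4) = (y - 4)*(y + 1)*(y + 4)*(y - 4)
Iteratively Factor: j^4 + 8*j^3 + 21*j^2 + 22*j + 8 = (j + 4)*(j^3 + 4*j^2 + 5*j + 2) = (j + 1)*(j + 4)*(j^2 + 3*j + 2) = (j + 1)*(j + 2)*(j + 4)*(j + 1)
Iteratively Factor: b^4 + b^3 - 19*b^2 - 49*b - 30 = (b + 3)*(b^3 - 2*b^2 - 13*b - 10) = (b + 2)*(b + 3)*(b^2 - 4*b - 5) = (b + 1)*(b + 2)*(b + 3)*(b - 5)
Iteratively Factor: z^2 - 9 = (z + 3)*(z - 3)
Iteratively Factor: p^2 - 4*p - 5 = (p - 5)*(p + 1)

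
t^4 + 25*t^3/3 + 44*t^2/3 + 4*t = t*(t + 1/3)*(t + 2)*(t + 6)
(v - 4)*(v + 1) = v^2 - 3*v - 4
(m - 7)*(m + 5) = m^2 - 2*m - 35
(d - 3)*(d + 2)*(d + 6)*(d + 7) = d^4 + 12*d^3 + 23*d^2 - 120*d - 252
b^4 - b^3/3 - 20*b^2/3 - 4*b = b*(b - 3)*(b + 2/3)*(b + 2)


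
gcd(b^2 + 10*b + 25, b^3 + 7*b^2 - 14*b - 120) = b + 5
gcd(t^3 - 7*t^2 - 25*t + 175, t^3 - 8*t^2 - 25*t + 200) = t^2 - 25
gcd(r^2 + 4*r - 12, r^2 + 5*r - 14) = r - 2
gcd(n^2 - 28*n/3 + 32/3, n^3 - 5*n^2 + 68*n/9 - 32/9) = n - 4/3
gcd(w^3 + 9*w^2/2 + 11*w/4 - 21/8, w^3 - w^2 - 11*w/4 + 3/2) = w^2 + w - 3/4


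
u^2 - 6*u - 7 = (u - 7)*(u + 1)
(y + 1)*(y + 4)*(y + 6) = y^3 + 11*y^2 + 34*y + 24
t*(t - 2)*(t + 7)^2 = t^4 + 12*t^3 + 21*t^2 - 98*t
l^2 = l^2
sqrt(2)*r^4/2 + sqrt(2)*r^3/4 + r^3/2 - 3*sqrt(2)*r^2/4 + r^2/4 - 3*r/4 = r*(r - 1)*(r + 3/2)*(sqrt(2)*r/2 + 1/2)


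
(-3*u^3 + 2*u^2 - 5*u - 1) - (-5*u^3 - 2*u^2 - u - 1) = 2*u^3 + 4*u^2 - 4*u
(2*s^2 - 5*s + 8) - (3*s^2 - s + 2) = -s^2 - 4*s + 6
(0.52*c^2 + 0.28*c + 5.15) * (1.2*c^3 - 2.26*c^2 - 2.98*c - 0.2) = 0.624*c^5 - 0.8392*c^4 + 3.9976*c^3 - 12.5774*c^2 - 15.403*c - 1.03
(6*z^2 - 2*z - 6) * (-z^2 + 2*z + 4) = -6*z^4 + 14*z^3 + 26*z^2 - 20*z - 24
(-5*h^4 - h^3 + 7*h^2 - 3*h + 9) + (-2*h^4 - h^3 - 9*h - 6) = -7*h^4 - 2*h^3 + 7*h^2 - 12*h + 3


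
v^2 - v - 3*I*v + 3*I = (v - 1)*(v - 3*I)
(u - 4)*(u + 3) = u^2 - u - 12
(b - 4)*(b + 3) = b^2 - b - 12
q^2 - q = q*(q - 1)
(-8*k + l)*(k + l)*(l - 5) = -8*k^2*l + 40*k^2 - 7*k*l^2 + 35*k*l + l^3 - 5*l^2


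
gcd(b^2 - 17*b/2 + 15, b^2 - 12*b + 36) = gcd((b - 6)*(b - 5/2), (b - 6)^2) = b - 6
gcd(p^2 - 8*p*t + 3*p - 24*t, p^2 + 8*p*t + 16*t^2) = 1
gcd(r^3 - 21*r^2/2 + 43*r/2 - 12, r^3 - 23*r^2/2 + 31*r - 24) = r^2 - 19*r/2 + 12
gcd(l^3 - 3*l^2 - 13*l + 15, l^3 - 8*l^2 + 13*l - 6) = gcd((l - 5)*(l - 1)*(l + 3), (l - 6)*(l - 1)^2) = l - 1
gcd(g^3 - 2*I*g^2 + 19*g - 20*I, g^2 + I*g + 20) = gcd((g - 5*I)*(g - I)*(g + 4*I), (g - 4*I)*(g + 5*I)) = 1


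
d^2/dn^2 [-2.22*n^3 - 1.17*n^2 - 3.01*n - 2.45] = -13.32*n - 2.34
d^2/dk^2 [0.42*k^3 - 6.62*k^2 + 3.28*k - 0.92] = 2.52*k - 13.24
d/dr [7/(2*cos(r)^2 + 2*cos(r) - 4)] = 7*(2*cos(r) + 1)*sin(r)/(2*(cos(r)^2 + cos(r) - 2)^2)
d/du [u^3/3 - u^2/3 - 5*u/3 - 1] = u^2 - 2*u/3 - 5/3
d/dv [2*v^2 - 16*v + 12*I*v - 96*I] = 4*v - 16 + 12*I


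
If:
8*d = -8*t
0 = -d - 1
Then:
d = -1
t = 1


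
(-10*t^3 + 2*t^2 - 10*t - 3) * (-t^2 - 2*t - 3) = 10*t^5 + 18*t^4 + 36*t^3 + 17*t^2 + 36*t + 9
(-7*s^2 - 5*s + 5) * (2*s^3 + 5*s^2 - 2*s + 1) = -14*s^5 - 45*s^4 - s^3 + 28*s^2 - 15*s + 5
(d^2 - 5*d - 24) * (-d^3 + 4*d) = -d^5 + 5*d^4 + 28*d^3 - 20*d^2 - 96*d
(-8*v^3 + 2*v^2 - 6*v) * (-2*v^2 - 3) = 16*v^5 - 4*v^4 + 36*v^3 - 6*v^2 + 18*v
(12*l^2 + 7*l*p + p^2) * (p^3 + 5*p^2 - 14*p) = 12*l^2*p^3 + 60*l^2*p^2 - 168*l^2*p + 7*l*p^4 + 35*l*p^3 - 98*l*p^2 + p^5 + 5*p^4 - 14*p^3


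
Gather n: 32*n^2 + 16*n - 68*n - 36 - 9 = 32*n^2 - 52*n - 45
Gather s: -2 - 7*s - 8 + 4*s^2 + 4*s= 4*s^2 - 3*s - 10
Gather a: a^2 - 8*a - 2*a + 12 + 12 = a^2 - 10*a + 24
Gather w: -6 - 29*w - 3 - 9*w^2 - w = -9*w^2 - 30*w - 9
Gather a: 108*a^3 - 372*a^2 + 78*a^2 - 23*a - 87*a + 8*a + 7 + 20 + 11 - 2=108*a^3 - 294*a^2 - 102*a + 36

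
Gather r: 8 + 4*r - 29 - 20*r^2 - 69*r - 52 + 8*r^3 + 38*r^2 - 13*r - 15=8*r^3 + 18*r^2 - 78*r - 88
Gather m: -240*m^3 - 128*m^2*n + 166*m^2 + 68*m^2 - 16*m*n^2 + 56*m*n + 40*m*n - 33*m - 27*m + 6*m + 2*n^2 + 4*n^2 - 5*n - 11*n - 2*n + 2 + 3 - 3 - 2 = -240*m^3 + m^2*(234 - 128*n) + m*(-16*n^2 + 96*n - 54) + 6*n^2 - 18*n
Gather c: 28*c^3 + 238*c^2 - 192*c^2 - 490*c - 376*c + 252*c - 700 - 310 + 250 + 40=28*c^3 + 46*c^2 - 614*c - 720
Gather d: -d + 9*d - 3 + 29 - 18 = 8*d + 8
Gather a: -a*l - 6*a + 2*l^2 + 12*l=a*(-l - 6) + 2*l^2 + 12*l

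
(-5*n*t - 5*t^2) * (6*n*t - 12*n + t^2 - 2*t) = -30*n^2*t^2 + 60*n^2*t - 35*n*t^3 + 70*n*t^2 - 5*t^4 + 10*t^3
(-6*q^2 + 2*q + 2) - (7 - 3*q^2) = -3*q^2 + 2*q - 5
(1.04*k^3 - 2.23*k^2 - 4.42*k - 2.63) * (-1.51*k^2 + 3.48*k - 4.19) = -1.5704*k^5 + 6.9865*k^4 - 5.4438*k^3 - 2.0666*k^2 + 9.3674*k + 11.0197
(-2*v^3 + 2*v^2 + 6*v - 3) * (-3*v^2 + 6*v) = 6*v^5 - 18*v^4 - 6*v^3 + 45*v^2 - 18*v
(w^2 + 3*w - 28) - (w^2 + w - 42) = 2*w + 14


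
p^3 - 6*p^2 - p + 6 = (p - 6)*(p - 1)*(p + 1)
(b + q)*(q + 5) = b*q + 5*b + q^2 + 5*q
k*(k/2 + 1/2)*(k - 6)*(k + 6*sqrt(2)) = k^4/2 - 5*k^3/2 + 3*sqrt(2)*k^3 - 15*sqrt(2)*k^2 - 3*k^2 - 18*sqrt(2)*k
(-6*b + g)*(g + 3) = -6*b*g - 18*b + g^2 + 3*g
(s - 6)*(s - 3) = s^2 - 9*s + 18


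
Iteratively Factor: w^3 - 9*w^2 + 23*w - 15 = (w - 1)*(w^2 - 8*w + 15) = (w - 3)*(w - 1)*(w - 5)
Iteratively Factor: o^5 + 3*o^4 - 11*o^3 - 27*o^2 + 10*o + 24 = (o - 3)*(o^4 + 6*o^3 + 7*o^2 - 6*o - 8) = (o - 3)*(o - 1)*(o^3 + 7*o^2 + 14*o + 8) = (o - 3)*(o - 1)*(o + 4)*(o^2 + 3*o + 2) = (o - 3)*(o - 1)*(o + 2)*(o + 4)*(o + 1)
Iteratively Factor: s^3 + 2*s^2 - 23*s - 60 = (s + 4)*(s^2 - 2*s - 15) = (s - 5)*(s + 4)*(s + 3)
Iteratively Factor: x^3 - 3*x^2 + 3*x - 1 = (x - 1)*(x^2 - 2*x + 1) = (x - 1)^2*(x - 1)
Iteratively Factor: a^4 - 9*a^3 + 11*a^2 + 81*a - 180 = (a - 5)*(a^3 - 4*a^2 - 9*a + 36) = (a - 5)*(a + 3)*(a^2 - 7*a + 12) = (a - 5)*(a - 4)*(a + 3)*(a - 3)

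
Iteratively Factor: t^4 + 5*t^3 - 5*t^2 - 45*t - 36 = (t + 3)*(t^3 + 2*t^2 - 11*t - 12) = (t - 3)*(t + 3)*(t^2 + 5*t + 4) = (t - 3)*(t + 3)*(t + 4)*(t + 1)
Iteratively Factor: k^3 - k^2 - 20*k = (k)*(k^2 - k - 20) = k*(k - 5)*(k + 4)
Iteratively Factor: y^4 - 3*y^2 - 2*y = (y + 1)*(y^3 - y^2 - 2*y) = (y - 2)*(y + 1)*(y^2 + y) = (y - 2)*(y + 1)^2*(y)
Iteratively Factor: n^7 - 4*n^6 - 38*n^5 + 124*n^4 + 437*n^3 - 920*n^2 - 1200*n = (n - 5)*(n^6 + n^5 - 33*n^4 - 41*n^3 + 232*n^2 + 240*n) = n*(n - 5)*(n^5 + n^4 - 33*n^3 - 41*n^2 + 232*n + 240) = n*(n - 5)^2*(n^4 + 6*n^3 - 3*n^2 - 56*n - 48) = n*(n - 5)^2*(n - 3)*(n^3 + 9*n^2 + 24*n + 16) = n*(n - 5)^2*(n - 3)*(n + 4)*(n^2 + 5*n + 4) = n*(n - 5)^2*(n - 3)*(n + 4)^2*(n + 1)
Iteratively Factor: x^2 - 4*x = (x)*(x - 4)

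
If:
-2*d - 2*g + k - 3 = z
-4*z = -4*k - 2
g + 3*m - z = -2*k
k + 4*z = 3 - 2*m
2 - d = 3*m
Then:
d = -19/112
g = -177/112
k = -5/56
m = 81/112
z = 23/56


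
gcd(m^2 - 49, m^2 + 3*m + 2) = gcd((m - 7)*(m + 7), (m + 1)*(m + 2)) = 1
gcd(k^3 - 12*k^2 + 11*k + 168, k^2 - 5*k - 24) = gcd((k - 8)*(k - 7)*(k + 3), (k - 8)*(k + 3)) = k^2 - 5*k - 24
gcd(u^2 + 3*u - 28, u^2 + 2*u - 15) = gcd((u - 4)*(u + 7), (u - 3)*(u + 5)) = 1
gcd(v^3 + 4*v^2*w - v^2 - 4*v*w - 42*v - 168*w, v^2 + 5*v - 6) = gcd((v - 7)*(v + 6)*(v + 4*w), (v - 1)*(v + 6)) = v + 6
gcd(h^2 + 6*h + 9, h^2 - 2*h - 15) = h + 3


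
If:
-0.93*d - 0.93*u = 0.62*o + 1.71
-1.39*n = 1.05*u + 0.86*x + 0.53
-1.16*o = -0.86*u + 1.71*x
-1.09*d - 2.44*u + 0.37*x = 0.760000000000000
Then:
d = 2.27429866817795*x - 4.13036682236584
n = 0.0342124147097737*x - 1.53980564577123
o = 1.13701450653114 - 2.11494049305752*x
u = 1.53364747392572 - 0.864338339472938*x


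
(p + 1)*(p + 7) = p^2 + 8*p + 7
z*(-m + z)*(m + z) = -m^2*z + z^3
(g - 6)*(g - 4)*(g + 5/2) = g^3 - 15*g^2/2 - g + 60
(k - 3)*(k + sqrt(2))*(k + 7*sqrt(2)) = k^3 - 3*k^2 + 8*sqrt(2)*k^2 - 24*sqrt(2)*k + 14*k - 42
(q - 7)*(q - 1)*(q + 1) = q^3 - 7*q^2 - q + 7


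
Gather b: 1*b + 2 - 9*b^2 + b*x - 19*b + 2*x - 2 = -9*b^2 + b*(x - 18) + 2*x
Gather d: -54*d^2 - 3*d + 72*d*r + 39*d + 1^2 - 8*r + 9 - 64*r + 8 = -54*d^2 + d*(72*r + 36) - 72*r + 18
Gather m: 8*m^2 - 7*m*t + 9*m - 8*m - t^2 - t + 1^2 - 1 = 8*m^2 + m*(1 - 7*t) - t^2 - t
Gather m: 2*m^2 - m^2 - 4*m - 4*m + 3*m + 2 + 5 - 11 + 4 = m^2 - 5*m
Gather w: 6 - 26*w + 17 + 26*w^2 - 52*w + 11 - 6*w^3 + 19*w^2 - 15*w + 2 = -6*w^3 + 45*w^2 - 93*w + 36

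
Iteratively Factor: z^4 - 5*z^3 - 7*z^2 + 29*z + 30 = (z + 1)*(z^3 - 6*z^2 - z + 30) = (z + 1)*(z + 2)*(z^2 - 8*z + 15) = (z - 5)*(z + 1)*(z + 2)*(z - 3)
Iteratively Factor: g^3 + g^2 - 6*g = (g)*(g^2 + g - 6) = g*(g - 2)*(g + 3)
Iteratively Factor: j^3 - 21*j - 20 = (j - 5)*(j^2 + 5*j + 4) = (j - 5)*(j + 1)*(j + 4)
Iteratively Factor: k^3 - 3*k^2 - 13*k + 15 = (k + 3)*(k^2 - 6*k + 5) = (k - 5)*(k + 3)*(k - 1)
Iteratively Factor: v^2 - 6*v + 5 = (v - 1)*(v - 5)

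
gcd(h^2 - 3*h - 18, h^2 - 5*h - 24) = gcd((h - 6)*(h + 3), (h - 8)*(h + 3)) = h + 3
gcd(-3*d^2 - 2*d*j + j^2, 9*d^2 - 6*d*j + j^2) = 3*d - j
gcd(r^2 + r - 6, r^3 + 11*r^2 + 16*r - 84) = r - 2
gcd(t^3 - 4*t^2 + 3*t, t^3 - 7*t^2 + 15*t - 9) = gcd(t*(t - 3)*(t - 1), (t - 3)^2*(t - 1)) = t^2 - 4*t + 3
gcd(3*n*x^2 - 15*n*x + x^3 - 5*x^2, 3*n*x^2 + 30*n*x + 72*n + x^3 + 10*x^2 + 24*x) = 3*n + x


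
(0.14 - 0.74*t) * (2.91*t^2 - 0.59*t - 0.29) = -2.1534*t^3 + 0.844*t^2 + 0.132*t - 0.0406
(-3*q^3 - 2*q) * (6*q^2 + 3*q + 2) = -18*q^5 - 9*q^4 - 18*q^3 - 6*q^2 - 4*q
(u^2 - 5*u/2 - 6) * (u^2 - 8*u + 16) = u^4 - 21*u^3/2 + 30*u^2 + 8*u - 96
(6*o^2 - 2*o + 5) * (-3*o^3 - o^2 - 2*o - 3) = -18*o^5 - 25*o^3 - 19*o^2 - 4*o - 15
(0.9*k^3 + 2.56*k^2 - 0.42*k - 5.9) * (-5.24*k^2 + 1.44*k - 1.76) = -4.716*k^5 - 12.1184*k^4 + 4.3032*k^3 + 25.8056*k^2 - 7.7568*k + 10.384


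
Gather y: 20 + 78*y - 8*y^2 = -8*y^2 + 78*y + 20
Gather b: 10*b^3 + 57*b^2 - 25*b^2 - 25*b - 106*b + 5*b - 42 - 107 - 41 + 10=10*b^3 + 32*b^2 - 126*b - 180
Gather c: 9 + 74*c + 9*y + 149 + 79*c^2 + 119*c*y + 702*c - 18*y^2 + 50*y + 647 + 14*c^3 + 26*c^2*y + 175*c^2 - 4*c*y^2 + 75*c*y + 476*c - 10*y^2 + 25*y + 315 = 14*c^3 + c^2*(26*y + 254) + c*(-4*y^2 + 194*y + 1252) - 28*y^2 + 84*y + 1120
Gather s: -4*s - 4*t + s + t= -3*s - 3*t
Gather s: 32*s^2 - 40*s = 32*s^2 - 40*s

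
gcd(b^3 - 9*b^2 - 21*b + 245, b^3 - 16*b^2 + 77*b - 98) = b^2 - 14*b + 49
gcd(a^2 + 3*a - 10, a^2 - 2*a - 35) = a + 5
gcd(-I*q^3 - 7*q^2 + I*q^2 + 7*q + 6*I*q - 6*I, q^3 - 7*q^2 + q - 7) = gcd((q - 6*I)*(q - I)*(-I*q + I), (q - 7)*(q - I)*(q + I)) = q - I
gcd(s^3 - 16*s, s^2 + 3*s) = s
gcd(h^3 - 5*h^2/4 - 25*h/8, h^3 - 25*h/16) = h^2 + 5*h/4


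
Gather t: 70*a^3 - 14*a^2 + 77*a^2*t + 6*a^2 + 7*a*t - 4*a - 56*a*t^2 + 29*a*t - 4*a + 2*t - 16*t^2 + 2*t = 70*a^3 - 8*a^2 - 8*a + t^2*(-56*a - 16) + t*(77*a^2 + 36*a + 4)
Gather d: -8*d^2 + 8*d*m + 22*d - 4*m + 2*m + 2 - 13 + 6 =-8*d^2 + d*(8*m + 22) - 2*m - 5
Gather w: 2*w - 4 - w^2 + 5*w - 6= -w^2 + 7*w - 10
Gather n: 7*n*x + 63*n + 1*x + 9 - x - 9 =n*(7*x + 63)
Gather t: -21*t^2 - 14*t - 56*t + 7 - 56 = -21*t^2 - 70*t - 49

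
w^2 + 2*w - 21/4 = (w - 3/2)*(w + 7/2)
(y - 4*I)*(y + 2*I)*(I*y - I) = I*y^3 + 2*y^2 - I*y^2 - 2*y + 8*I*y - 8*I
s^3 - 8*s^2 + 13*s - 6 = (s - 6)*(s - 1)^2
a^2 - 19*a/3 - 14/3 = (a - 7)*(a + 2/3)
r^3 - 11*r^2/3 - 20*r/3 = r*(r - 5)*(r + 4/3)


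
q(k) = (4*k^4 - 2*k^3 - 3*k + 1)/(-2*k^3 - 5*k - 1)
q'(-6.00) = -2.11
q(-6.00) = 12.22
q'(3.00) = -2.20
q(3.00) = -3.74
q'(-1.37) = -1.76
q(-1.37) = 2.21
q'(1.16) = -1.18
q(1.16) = -0.17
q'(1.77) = -1.90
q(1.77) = -1.14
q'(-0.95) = -0.97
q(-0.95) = 1.61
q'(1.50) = -1.66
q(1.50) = -0.66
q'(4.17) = -2.18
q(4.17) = -6.31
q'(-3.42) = -2.22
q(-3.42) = 6.64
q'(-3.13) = -2.24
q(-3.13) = 6.00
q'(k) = (6*k^2 + 5)*(4*k^4 - 2*k^3 - 3*k + 1)/(-2*k^3 - 5*k - 1)^2 + (16*k^3 - 6*k^2 - 3)/(-2*k^3 - 5*k - 1) = 4*(-2*k^6 - 15*k^4 - 2*k^3 + 3*k^2 + 2)/(4*k^6 + 20*k^4 + 4*k^3 + 25*k^2 + 10*k + 1)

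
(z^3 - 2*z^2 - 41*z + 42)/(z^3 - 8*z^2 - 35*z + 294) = (z - 1)/(z - 7)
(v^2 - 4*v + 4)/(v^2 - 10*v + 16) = (v - 2)/(v - 8)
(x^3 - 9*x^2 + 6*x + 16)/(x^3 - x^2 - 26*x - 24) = (x^2 - 10*x + 16)/(x^2 - 2*x - 24)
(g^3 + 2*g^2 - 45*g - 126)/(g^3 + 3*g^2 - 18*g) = (g^2 - 4*g - 21)/(g*(g - 3))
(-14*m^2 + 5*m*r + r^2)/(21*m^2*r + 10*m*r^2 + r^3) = (-2*m + r)/(r*(3*m + r))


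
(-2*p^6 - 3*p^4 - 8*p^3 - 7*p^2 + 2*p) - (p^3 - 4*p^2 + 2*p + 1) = -2*p^6 - 3*p^4 - 9*p^3 - 3*p^2 - 1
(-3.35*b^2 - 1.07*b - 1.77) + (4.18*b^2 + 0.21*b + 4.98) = 0.83*b^2 - 0.86*b + 3.21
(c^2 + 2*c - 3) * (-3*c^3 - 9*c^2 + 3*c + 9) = -3*c^5 - 15*c^4 - 6*c^3 + 42*c^2 + 9*c - 27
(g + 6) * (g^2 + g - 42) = g^3 + 7*g^2 - 36*g - 252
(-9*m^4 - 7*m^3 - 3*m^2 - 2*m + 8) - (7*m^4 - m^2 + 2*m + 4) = -16*m^4 - 7*m^3 - 2*m^2 - 4*m + 4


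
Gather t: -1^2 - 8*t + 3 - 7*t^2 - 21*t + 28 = -7*t^2 - 29*t + 30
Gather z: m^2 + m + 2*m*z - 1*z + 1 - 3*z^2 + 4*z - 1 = m^2 + m - 3*z^2 + z*(2*m + 3)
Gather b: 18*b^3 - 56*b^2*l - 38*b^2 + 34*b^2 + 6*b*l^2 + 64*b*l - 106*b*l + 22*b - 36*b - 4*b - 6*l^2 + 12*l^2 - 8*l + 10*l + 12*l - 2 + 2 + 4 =18*b^3 + b^2*(-56*l - 4) + b*(6*l^2 - 42*l - 18) + 6*l^2 + 14*l + 4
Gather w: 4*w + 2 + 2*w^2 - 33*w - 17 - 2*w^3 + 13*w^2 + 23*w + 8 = -2*w^3 + 15*w^2 - 6*w - 7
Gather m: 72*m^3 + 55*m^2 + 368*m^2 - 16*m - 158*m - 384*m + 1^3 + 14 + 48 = 72*m^3 + 423*m^2 - 558*m + 63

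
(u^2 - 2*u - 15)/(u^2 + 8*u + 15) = (u - 5)/(u + 5)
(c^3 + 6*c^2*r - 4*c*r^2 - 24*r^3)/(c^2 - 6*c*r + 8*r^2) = (-c^2 - 8*c*r - 12*r^2)/(-c + 4*r)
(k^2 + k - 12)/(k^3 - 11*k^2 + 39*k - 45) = (k + 4)/(k^2 - 8*k + 15)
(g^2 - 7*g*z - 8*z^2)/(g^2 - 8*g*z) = (g + z)/g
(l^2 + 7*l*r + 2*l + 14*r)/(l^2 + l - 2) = (l + 7*r)/(l - 1)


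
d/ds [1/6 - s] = -1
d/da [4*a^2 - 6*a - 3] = 8*a - 6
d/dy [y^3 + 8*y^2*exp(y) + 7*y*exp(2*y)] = 8*y^2*exp(y) + 3*y^2 + 14*y*exp(2*y) + 16*y*exp(y) + 7*exp(2*y)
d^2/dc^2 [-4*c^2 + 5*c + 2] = -8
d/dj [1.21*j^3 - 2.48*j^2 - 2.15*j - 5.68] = 3.63*j^2 - 4.96*j - 2.15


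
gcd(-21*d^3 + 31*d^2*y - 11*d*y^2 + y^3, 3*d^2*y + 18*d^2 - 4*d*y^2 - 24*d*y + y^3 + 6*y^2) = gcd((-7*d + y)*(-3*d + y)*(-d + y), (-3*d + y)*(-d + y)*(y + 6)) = 3*d^2 - 4*d*y + y^2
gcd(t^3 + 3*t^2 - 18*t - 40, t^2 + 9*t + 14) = t + 2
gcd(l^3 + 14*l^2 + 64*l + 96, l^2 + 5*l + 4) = l + 4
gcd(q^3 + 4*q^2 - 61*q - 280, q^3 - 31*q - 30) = q + 5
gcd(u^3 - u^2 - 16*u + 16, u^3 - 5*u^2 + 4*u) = u^2 - 5*u + 4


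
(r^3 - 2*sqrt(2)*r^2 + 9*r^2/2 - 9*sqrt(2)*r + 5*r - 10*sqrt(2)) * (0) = 0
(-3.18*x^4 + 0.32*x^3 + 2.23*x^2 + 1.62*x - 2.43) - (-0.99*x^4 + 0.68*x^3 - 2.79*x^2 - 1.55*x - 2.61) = -2.19*x^4 - 0.36*x^3 + 5.02*x^2 + 3.17*x + 0.18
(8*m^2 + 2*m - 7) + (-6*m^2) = 2*m^2 + 2*m - 7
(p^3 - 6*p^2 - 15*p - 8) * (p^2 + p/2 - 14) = p^5 - 11*p^4/2 - 32*p^3 + 137*p^2/2 + 206*p + 112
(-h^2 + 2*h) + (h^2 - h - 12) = h - 12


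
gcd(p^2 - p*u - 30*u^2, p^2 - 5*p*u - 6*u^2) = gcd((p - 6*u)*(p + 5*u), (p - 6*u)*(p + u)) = p - 6*u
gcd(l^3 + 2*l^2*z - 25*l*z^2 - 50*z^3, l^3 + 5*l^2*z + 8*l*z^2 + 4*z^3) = l + 2*z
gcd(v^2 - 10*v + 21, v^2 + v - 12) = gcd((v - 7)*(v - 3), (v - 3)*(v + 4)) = v - 3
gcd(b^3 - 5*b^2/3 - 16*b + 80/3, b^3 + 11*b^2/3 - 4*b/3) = b + 4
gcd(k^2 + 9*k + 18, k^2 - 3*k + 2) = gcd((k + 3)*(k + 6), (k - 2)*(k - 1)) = 1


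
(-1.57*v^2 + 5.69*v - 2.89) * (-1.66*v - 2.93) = 2.6062*v^3 - 4.8453*v^2 - 11.8743*v + 8.4677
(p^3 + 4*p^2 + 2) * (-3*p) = -3*p^4 - 12*p^3 - 6*p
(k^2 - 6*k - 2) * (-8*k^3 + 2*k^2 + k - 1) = -8*k^5 + 50*k^4 + 5*k^3 - 11*k^2 + 4*k + 2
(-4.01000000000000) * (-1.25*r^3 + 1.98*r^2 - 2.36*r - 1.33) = 5.0125*r^3 - 7.9398*r^2 + 9.4636*r + 5.3333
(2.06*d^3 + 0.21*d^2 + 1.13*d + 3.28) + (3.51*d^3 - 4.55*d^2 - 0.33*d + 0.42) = 5.57*d^3 - 4.34*d^2 + 0.8*d + 3.7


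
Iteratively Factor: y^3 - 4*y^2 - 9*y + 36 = (y + 3)*(y^2 - 7*y + 12) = (y - 3)*(y + 3)*(y - 4)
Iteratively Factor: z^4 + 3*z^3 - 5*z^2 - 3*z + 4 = (z - 1)*(z^3 + 4*z^2 - z - 4) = (z - 1)^2*(z^2 + 5*z + 4) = (z - 1)^2*(z + 1)*(z + 4)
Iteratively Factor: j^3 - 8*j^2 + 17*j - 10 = (j - 2)*(j^2 - 6*j + 5) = (j - 2)*(j - 1)*(j - 5)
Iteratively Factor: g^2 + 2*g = (g)*(g + 2)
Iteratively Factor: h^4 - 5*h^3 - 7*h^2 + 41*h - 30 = (h - 5)*(h^3 - 7*h + 6) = (h - 5)*(h + 3)*(h^2 - 3*h + 2) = (h - 5)*(h - 2)*(h + 3)*(h - 1)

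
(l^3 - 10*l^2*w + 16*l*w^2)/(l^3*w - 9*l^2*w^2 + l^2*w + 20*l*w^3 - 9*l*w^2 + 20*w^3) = l*(l^2 - 10*l*w + 16*w^2)/(w*(l^3 - 9*l^2*w + l^2 + 20*l*w^2 - 9*l*w + 20*w^2))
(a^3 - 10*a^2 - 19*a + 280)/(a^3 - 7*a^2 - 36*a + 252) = (a^2 - 3*a - 40)/(a^2 - 36)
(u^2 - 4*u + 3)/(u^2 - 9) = (u - 1)/(u + 3)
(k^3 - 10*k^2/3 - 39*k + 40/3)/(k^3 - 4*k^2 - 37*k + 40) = (k - 1/3)/(k - 1)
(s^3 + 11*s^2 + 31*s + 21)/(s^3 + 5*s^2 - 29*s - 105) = (s + 1)/(s - 5)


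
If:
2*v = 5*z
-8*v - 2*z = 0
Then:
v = 0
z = 0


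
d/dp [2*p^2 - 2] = 4*p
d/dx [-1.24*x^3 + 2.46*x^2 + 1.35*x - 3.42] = -3.72*x^2 + 4.92*x + 1.35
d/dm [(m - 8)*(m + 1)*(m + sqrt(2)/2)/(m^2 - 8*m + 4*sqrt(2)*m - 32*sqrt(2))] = (m^2 + 8*sqrt(2)*m + 4 + 7*sqrt(2)/2)/(m^2 + 8*sqrt(2)*m + 32)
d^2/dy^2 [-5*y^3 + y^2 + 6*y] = 2 - 30*y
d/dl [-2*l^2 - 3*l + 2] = -4*l - 3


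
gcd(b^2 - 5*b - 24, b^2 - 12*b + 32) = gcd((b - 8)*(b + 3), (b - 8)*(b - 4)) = b - 8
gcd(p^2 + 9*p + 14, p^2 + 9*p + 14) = p^2 + 9*p + 14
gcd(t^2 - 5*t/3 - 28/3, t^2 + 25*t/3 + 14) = t + 7/3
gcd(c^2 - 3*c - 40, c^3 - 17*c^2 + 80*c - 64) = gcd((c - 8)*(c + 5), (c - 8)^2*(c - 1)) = c - 8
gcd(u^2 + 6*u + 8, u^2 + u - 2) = u + 2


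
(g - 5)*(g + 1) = g^2 - 4*g - 5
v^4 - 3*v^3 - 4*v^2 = v^2*(v - 4)*(v + 1)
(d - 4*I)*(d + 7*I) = d^2 + 3*I*d + 28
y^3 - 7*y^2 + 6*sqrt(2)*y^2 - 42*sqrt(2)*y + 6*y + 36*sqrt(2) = (y - 6)*(y - 1)*(y + 6*sqrt(2))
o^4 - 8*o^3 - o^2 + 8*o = o*(o - 8)*(o - 1)*(o + 1)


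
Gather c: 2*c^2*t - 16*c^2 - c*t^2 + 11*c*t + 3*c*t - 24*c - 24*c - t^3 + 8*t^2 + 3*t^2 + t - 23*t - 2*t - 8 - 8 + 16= c^2*(2*t - 16) + c*(-t^2 + 14*t - 48) - t^3 + 11*t^2 - 24*t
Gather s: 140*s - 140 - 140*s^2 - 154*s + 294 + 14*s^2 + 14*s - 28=126 - 126*s^2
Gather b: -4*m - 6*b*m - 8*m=-6*b*m - 12*m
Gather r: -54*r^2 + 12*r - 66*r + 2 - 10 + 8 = -54*r^2 - 54*r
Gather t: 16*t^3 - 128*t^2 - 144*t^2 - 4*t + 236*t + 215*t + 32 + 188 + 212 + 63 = 16*t^3 - 272*t^2 + 447*t + 495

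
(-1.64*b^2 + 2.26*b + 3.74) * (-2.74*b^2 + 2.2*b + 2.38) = 4.4936*b^4 - 9.8004*b^3 - 9.1788*b^2 + 13.6068*b + 8.9012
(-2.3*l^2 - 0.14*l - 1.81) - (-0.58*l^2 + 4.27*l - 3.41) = -1.72*l^2 - 4.41*l + 1.6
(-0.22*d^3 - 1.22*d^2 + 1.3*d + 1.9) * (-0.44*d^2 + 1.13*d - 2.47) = 0.0968*d^5 + 0.2882*d^4 - 1.4072*d^3 + 3.6464*d^2 - 1.064*d - 4.693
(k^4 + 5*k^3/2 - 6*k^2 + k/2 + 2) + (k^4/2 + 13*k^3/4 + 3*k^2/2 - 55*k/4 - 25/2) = 3*k^4/2 + 23*k^3/4 - 9*k^2/2 - 53*k/4 - 21/2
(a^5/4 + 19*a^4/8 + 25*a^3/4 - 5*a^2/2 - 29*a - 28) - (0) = a^5/4 + 19*a^4/8 + 25*a^3/4 - 5*a^2/2 - 29*a - 28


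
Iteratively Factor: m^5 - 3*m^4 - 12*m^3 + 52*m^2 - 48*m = (m + 4)*(m^4 - 7*m^3 + 16*m^2 - 12*m) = (m - 2)*(m + 4)*(m^3 - 5*m^2 + 6*m) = (m - 2)^2*(m + 4)*(m^2 - 3*m) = (m - 3)*(m - 2)^2*(m + 4)*(m)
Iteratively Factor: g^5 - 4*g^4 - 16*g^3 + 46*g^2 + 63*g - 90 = (g - 1)*(g^4 - 3*g^3 - 19*g^2 + 27*g + 90) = (g - 1)*(g + 3)*(g^3 - 6*g^2 - g + 30) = (g - 5)*(g - 1)*(g + 3)*(g^2 - g - 6) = (g - 5)*(g - 1)*(g + 2)*(g + 3)*(g - 3)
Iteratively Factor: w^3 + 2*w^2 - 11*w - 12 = (w + 4)*(w^2 - 2*w - 3) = (w - 3)*(w + 4)*(w + 1)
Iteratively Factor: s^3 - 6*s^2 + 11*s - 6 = (s - 1)*(s^2 - 5*s + 6) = (s - 3)*(s - 1)*(s - 2)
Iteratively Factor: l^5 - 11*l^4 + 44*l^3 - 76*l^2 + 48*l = (l - 2)*(l^4 - 9*l^3 + 26*l^2 - 24*l) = l*(l - 2)*(l^3 - 9*l^2 + 26*l - 24) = l*(l - 3)*(l - 2)*(l^2 - 6*l + 8) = l*(l - 4)*(l - 3)*(l - 2)*(l - 2)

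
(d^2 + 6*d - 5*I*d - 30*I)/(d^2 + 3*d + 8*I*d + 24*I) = (d^2 + d*(6 - 5*I) - 30*I)/(d^2 + d*(3 + 8*I) + 24*I)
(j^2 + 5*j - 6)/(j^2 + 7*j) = (j^2 + 5*j - 6)/(j*(j + 7))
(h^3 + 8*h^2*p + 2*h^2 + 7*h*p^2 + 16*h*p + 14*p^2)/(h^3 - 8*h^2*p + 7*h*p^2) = (h^3 + 8*h^2*p + 2*h^2 + 7*h*p^2 + 16*h*p + 14*p^2)/(h*(h^2 - 8*h*p + 7*p^2))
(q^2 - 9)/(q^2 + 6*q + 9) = (q - 3)/(q + 3)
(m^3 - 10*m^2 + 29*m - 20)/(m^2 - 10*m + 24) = (m^2 - 6*m + 5)/(m - 6)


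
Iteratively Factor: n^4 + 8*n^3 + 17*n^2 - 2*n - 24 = (n + 2)*(n^3 + 6*n^2 + 5*n - 12) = (n + 2)*(n + 3)*(n^2 + 3*n - 4) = (n - 1)*(n + 2)*(n + 3)*(n + 4)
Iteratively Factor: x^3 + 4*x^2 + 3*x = (x + 1)*(x^2 + 3*x) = x*(x + 1)*(x + 3)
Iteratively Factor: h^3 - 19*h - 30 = (h + 3)*(h^2 - 3*h - 10) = (h - 5)*(h + 3)*(h + 2)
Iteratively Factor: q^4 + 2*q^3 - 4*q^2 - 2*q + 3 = (q - 1)*(q^3 + 3*q^2 - q - 3) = (q - 1)*(q + 1)*(q^2 + 2*q - 3) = (q - 1)^2*(q + 1)*(q + 3)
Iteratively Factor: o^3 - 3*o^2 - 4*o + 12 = (o + 2)*(o^2 - 5*o + 6) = (o - 3)*(o + 2)*(o - 2)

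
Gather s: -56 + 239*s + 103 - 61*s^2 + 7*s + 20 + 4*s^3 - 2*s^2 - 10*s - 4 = 4*s^3 - 63*s^2 + 236*s + 63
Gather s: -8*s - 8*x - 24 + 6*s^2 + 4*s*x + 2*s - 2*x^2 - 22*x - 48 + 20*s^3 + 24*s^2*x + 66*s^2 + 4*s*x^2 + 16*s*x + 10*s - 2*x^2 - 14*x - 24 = 20*s^3 + s^2*(24*x + 72) + s*(4*x^2 + 20*x + 4) - 4*x^2 - 44*x - 96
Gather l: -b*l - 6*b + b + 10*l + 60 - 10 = -5*b + l*(10 - b) + 50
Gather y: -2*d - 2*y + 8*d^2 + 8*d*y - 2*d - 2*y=8*d^2 - 4*d + y*(8*d - 4)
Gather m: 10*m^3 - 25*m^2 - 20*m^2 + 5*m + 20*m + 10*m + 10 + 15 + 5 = 10*m^3 - 45*m^2 + 35*m + 30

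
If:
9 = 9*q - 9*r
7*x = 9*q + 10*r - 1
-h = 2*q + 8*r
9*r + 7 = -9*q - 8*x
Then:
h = 602/139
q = 51/139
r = -88/139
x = -80/139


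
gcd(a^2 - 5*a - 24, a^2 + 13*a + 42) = 1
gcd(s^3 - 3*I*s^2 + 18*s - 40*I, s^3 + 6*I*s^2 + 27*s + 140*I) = s^2 - I*s + 20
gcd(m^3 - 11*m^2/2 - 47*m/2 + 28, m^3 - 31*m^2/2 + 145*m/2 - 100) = m - 8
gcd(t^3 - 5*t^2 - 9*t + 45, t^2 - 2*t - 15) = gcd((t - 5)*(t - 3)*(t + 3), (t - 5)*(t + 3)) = t^2 - 2*t - 15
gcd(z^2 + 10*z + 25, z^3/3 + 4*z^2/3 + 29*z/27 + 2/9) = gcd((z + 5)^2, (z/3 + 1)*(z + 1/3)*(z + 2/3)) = 1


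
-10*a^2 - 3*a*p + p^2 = (-5*a + p)*(2*a + p)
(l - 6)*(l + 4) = l^2 - 2*l - 24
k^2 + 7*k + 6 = (k + 1)*(k + 6)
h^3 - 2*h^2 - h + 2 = (h - 2)*(h - 1)*(h + 1)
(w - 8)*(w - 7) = w^2 - 15*w + 56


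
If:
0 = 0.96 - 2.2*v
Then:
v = 0.44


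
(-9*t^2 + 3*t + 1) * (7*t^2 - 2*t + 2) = -63*t^4 + 39*t^3 - 17*t^2 + 4*t + 2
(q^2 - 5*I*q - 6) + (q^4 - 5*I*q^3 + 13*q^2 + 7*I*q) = q^4 - 5*I*q^3 + 14*q^2 + 2*I*q - 6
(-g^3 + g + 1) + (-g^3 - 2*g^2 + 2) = -2*g^3 - 2*g^2 + g + 3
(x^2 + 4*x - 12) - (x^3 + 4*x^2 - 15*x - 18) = -x^3 - 3*x^2 + 19*x + 6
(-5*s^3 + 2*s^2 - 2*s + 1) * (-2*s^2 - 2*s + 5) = 10*s^5 + 6*s^4 - 25*s^3 + 12*s^2 - 12*s + 5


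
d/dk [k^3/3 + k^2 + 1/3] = k*(k + 2)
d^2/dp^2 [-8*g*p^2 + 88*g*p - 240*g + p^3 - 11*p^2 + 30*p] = -16*g + 6*p - 22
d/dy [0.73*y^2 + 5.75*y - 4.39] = 1.46*y + 5.75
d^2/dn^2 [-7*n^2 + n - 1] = -14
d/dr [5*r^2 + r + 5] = 10*r + 1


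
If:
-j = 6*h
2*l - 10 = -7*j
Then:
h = l/21 - 5/21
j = 10/7 - 2*l/7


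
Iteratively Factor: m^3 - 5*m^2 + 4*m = (m)*(m^2 - 5*m + 4) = m*(m - 1)*(m - 4)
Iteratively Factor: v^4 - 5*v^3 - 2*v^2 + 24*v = (v)*(v^3 - 5*v^2 - 2*v + 24) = v*(v + 2)*(v^2 - 7*v + 12) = v*(v - 3)*(v + 2)*(v - 4)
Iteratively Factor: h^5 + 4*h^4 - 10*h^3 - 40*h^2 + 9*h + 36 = (h + 1)*(h^4 + 3*h^3 - 13*h^2 - 27*h + 36) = (h - 1)*(h + 1)*(h^3 + 4*h^2 - 9*h - 36) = (h - 3)*(h - 1)*(h + 1)*(h^2 + 7*h + 12) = (h - 3)*(h - 1)*(h + 1)*(h + 4)*(h + 3)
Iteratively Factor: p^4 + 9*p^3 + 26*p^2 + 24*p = (p + 4)*(p^3 + 5*p^2 + 6*p) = (p + 2)*(p + 4)*(p^2 + 3*p) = (p + 2)*(p + 3)*(p + 4)*(p)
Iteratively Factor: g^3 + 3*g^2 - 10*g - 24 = (g + 4)*(g^2 - g - 6) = (g - 3)*(g + 4)*(g + 2)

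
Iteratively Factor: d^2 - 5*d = (d - 5)*(d)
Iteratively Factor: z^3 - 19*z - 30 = (z + 2)*(z^2 - 2*z - 15) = (z + 2)*(z + 3)*(z - 5)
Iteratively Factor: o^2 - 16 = (o + 4)*(o - 4)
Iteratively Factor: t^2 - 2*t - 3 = (t - 3)*(t + 1)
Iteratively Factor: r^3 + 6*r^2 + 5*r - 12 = (r + 3)*(r^2 + 3*r - 4) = (r + 3)*(r + 4)*(r - 1)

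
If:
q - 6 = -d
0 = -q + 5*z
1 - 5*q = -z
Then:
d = 139/24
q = 5/24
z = 1/24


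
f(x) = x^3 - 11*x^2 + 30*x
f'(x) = 3*x^2 - 22*x + 30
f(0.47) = 11.77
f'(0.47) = 20.32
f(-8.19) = -1532.89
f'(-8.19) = 411.41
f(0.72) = 16.27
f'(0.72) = 15.72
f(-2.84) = -196.83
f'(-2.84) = 116.68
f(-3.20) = -241.41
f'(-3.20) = 131.12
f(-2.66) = -176.45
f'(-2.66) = 109.75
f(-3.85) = -335.61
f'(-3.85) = 159.17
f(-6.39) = -901.77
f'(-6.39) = 293.08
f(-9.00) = -1890.00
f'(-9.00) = 471.00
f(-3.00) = -216.00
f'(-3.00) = 123.00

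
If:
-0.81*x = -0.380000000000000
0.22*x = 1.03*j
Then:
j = 0.10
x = 0.47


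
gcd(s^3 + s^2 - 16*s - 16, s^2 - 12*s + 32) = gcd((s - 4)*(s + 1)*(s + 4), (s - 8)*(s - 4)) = s - 4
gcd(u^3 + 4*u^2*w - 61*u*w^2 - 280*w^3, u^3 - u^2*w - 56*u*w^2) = u^2 - u*w - 56*w^2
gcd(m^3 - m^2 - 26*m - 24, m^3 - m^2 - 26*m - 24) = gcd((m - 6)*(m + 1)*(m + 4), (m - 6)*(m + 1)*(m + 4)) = m^3 - m^2 - 26*m - 24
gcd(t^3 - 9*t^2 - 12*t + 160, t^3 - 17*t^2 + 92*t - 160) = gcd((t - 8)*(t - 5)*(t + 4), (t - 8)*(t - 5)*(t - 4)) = t^2 - 13*t + 40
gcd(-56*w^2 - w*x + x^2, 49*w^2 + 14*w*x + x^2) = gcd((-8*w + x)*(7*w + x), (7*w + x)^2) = 7*w + x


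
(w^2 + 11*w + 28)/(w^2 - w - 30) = (w^2 + 11*w + 28)/(w^2 - w - 30)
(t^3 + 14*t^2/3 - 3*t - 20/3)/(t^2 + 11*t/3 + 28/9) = 3*(3*t^3 + 14*t^2 - 9*t - 20)/(9*t^2 + 33*t + 28)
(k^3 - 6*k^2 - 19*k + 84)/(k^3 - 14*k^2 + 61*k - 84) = (k + 4)/(k - 4)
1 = 1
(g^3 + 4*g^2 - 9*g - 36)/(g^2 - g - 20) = (g^2 - 9)/(g - 5)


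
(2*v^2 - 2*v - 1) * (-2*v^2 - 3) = -4*v^4 + 4*v^3 - 4*v^2 + 6*v + 3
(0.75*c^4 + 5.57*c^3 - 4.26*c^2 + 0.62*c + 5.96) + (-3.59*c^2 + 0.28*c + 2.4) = 0.75*c^4 + 5.57*c^3 - 7.85*c^2 + 0.9*c + 8.36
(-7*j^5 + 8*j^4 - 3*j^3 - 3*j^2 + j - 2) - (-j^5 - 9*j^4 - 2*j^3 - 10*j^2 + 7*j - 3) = -6*j^5 + 17*j^4 - j^3 + 7*j^2 - 6*j + 1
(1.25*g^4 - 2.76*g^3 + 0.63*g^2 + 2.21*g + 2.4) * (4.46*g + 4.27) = 5.575*g^5 - 6.9721*g^4 - 8.9754*g^3 + 12.5467*g^2 + 20.1407*g + 10.248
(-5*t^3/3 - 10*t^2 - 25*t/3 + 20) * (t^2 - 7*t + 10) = -5*t^5/3 + 5*t^4/3 + 45*t^3 - 65*t^2/3 - 670*t/3 + 200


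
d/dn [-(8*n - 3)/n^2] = 2*(4*n - 3)/n^3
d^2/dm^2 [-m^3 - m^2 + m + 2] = -6*m - 2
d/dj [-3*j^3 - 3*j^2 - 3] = 3*j*(-3*j - 2)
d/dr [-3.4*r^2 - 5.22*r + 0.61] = -6.8*r - 5.22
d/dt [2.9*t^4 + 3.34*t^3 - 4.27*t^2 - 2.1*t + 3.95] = 11.6*t^3 + 10.02*t^2 - 8.54*t - 2.1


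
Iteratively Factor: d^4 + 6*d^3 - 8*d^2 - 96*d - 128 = (d + 4)*(d^3 + 2*d^2 - 16*d - 32) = (d + 2)*(d + 4)*(d^2 - 16) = (d - 4)*(d + 2)*(d + 4)*(d + 4)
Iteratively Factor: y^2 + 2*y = (y + 2)*(y)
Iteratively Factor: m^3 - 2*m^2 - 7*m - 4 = (m + 1)*(m^2 - 3*m - 4) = (m + 1)^2*(m - 4)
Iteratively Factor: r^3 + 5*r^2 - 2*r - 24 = (r + 3)*(r^2 + 2*r - 8) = (r - 2)*(r + 3)*(r + 4)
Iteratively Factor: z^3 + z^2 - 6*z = (z)*(z^2 + z - 6) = z*(z + 3)*(z - 2)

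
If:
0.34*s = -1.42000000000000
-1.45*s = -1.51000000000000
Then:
No Solution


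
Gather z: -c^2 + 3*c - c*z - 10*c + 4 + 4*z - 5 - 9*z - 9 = -c^2 - 7*c + z*(-c - 5) - 10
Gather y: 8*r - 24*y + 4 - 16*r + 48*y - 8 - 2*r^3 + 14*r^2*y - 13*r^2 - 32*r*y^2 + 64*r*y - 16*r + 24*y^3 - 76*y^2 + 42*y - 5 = -2*r^3 - 13*r^2 - 24*r + 24*y^3 + y^2*(-32*r - 76) + y*(14*r^2 + 64*r + 66) - 9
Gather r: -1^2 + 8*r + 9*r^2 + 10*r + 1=9*r^2 + 18*r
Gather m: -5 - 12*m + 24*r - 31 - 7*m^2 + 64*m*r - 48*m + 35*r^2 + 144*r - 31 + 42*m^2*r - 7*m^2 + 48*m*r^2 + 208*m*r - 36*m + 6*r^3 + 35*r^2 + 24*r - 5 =m^2*(42*r - 14) + m*(48*r^2 + 272*r - 96) + 6*r^3 + 70*r^2 + 192*r - 72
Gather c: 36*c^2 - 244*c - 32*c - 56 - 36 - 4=36*c^2 - 276*c - 96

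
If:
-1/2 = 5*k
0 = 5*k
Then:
No Solution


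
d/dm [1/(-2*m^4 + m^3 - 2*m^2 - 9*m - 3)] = (8*m^3 - 3*m^2 + 4*m + 9)/(2*m^4 - m^3 + 2*m^2 + 9*m + 3)^2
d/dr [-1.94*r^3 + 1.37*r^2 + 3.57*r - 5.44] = -5.82*r^2 + 2.74*r + 3.57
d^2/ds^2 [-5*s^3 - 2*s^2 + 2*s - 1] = -30*s - 4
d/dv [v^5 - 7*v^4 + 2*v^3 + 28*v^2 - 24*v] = 5*v^4 - 28*v^3 + 6*v^2 + 56*v - 24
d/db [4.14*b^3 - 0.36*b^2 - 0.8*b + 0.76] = 12.42*b^2 - 0.72*b - 0.8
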